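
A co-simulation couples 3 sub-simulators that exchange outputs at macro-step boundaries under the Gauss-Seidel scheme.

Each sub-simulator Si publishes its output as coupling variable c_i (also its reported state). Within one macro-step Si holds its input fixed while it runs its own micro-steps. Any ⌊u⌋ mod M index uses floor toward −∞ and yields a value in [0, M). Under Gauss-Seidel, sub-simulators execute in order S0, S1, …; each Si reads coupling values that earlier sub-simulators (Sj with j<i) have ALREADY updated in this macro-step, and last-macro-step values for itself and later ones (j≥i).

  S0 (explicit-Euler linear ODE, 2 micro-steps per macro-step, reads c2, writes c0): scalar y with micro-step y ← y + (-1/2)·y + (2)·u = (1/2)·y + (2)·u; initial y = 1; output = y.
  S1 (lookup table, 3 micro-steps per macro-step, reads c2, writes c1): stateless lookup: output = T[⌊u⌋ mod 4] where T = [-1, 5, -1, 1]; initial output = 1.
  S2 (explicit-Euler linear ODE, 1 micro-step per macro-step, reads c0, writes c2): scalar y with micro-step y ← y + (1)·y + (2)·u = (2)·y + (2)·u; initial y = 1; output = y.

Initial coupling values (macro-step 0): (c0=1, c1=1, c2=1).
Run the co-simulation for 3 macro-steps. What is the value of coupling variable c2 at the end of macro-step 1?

c2 at macro-step 1 = 17/2

macro 1: S0 reads c2=1 → after 2×micro: 13/4; S1 reads c2=1 → after 3×micro: 5; S2 reads c0=13/4 → after 1×micro: 17/2 ⇒ (c0=13/4, c1=5, c2=17/2)
macro 2: S0 reads c2=17/2 → after 2×micro: 421/16; S1 reads c2=17/2 → after 3×micro: -1; S2 reads c0=421/16 → after 1×micro: 557/8 ⇒ (c0=421/16, c1=-1, c2=557/8)
macro 3: S0 reads c2=557/8 → after 2×micro: 13789/64; S1 reads c2=557/8 → after 3×micro: 5; S2 reads c0=13789/64 → after 1×micro: 18245/32 ⇒ (c0=13789/64, c1=5, c2=18245/32)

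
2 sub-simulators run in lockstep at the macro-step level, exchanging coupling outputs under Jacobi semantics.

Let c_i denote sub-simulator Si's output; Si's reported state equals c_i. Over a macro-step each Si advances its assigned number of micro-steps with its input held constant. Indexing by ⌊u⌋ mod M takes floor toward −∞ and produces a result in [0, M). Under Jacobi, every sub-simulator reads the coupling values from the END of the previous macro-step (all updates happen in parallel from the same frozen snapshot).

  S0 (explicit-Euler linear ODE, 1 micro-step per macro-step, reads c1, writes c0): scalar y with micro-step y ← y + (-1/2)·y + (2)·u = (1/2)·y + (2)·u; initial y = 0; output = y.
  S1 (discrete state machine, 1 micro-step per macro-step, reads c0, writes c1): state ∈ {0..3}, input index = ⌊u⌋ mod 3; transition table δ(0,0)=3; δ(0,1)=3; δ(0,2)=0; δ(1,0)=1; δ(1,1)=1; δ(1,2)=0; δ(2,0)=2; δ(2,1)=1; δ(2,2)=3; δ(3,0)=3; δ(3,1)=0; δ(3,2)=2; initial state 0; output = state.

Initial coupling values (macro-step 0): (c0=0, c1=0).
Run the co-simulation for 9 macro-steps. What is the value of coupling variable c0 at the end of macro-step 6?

c0 at macro-step 6 = 45/8

macro 1: S0 reads c1=0 → after 1×micro: 0; S1 reads c0=0 → after 1×micro: 3 ⇒ (c0=0, c1=3)
macro 2: S0 reads c1=3 → after 1×micro: 6; S1 reads c0=0 → after 1×micro: 3 ⇒ (c0=6, c1=3)
macro 3: S0 reads c1=3 → after 1×micro: 9; S1 reads c0=6 → after 1×micro: 3 ⇒ (c0=9, c1=3)
macro 4: S0 reads c1=3 → after 1×micro: 21/2; S1 reads c0=9 → after 1×micro: 3 ⇒ (c0=21/2, c1=3)
macro 5: S0 reads c1=3 → after 1×micro: 45/4; S1 reads c0=21/2 → after 1×micro: 0 ⇒ (c0=45/4, c1=0)
macro 6: S0 reads c1=0 → after 1×micro: 45/8; S1 reads c0=45/4 → after 1×micro: 0 ⇒ (c0=45/8, c1=0)
macro 7: S0 reads c1=0 → after 1×micro: 45/16; S1 reads c0=45/8 → after 1×micro: 0 ⇒ (c0=45/16, c1=0)
macro 8: S0 reads c1=0 → after 1×micro: 45/32; S1 reads c0=45/16 → after 1×micro: 0 ⇒ (c0=45/32, c1=0)
macro 9: S0 reads c1=0 → after 1×micro: 45/64; S1 reads c0=45/32 → after 1×micro: 3 ⇒ (c0=45/64, c1=3)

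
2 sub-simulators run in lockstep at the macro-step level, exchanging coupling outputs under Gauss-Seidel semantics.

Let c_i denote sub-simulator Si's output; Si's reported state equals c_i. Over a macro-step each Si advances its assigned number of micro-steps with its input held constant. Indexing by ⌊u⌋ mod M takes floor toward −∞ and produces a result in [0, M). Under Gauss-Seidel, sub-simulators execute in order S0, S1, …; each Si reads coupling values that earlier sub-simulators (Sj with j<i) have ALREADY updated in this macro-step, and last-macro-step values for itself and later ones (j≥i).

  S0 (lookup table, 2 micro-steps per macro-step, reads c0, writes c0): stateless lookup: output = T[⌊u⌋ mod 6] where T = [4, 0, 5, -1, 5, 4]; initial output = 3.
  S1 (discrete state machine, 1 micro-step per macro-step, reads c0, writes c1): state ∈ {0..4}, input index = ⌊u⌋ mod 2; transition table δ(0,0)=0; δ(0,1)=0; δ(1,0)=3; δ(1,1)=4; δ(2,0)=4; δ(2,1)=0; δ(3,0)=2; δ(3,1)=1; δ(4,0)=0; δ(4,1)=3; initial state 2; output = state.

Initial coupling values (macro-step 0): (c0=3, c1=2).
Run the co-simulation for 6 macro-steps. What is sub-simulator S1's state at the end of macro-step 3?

macro 1: S0 reads c0=3 → after 2×micro: -1; S1 reads c0=-1 → after 1×micro: 0 ⇒ (c0=-1, c1=0)
macro 2: S0 reads c0=-1 → after 2×micro: 4; S1 reads c0=4 → after 1×micro: 0 ⇒ (c0=4, c1=0)
macro 3: S0 reads c0=4 → after 2×micro: 5; S1 reads c0=5 → after 1×micro: 0 ⇒ (c0=5, c1=0)
macro 4: S0 reads c0=5 → after 2×micro: 4; S1 reads c0=4 → after 1×micro: 0 ⇒ (c0=4, c1=0)
macro 5: S0 reads c0=4 → after 2×micro: 5; S1 reads c0=5 → after 1×micro: 0 ⇒ (c0=5, c1=0)
macro 6: S0 reads c0=5 → after 2×micro: 4; S1 reads c0=4 → after 1×micro: 0 ⇒ (c0=4, c1=0)

S1 state at macro-step 3 = 0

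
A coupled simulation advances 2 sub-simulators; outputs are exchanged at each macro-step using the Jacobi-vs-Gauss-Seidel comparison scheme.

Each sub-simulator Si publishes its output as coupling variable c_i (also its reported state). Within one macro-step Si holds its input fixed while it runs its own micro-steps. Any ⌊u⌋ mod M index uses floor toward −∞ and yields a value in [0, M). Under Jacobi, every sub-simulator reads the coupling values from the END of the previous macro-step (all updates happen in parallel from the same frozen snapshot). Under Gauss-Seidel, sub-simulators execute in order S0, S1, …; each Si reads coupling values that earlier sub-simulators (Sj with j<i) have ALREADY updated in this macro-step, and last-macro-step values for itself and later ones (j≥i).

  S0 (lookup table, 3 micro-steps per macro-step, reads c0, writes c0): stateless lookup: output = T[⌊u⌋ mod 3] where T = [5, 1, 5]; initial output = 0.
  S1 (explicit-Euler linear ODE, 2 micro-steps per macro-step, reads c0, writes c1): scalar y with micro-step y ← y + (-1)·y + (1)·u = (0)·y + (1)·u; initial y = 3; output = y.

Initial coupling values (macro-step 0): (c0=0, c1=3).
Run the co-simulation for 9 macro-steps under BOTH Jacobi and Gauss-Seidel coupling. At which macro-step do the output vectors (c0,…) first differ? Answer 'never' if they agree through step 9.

[Jacobi] macro 1: S0 reads c0=0 → after 3×micro: 5; S1 reads c0=0 → after 2×micro: 0 ⇒ (c0=5, c1=0)
[Jacobi] macro 2: S0 reads c0=5 → after 3×micro: 5; S1 reads c0=5 → after 2×micro: 5 ⇒ (c0=5, c1=5)
[Jacobi] macro 3: S0 reads c0=5 → after 3×micro: 5; S1 reads c0=5 → after 2×micro: 5 ⇒ (c0=5, c1=5)
[Jacobi] macro 4: S0 reads c0=5 → after 3×micro: 5; S1 reads c0=5 → after 2×micro: 5 ⇒ (c0=5, c1=5)
[Jacobi] macro 5: S0 reads c0=5 → after 3×micro: 5; S1 reads c0=5 → after 2×micro: 5 ⇒ (c0=5, c1=5)
[Jacobi] macro 6: S0 reads c0=5 → after 3×micro: 5; S1 reads c0=5 → after 2×micro: 5 ⇒ (c0=5, c1=5)
[Jacobi] macro 7: S0 reads c0=5 → after 3×micro: 5; S1 reads c0=5 → after 2×micro: 5 ⇒ (c0=5, c1=5)
[Jacobi] macro 8: S0 reads c0=5 → after 3×micro: 5; S1 reads c0=5 → after 2×micro: 5 ⇒ (c0=5, c1=5)
[Jacobi] macro 9: S0 reads c0=5 → after 3×micro: 5; S1 reads c0=5 → after 2×micro: 5 ⇒ (c0=5, c1=5)
[Gauss-Seidel] macro 1: S0 reads c0=0 → after 3×micro: 5; S1 reads c0=5 → after 2×micro: 5 ⇒ (c0=5, c1=5)
[Gauss-Seidel] macro 2: S0 reads c0=5 → after 3×micro: 5; S1 reads c0=5 → after 2×micro: 5 ⇒ (c0=5, c1=5)
[Gauss-Seidel] macro 3: S0 reads c0=5 → after 3×micro: 5; S1 reads c0=5 → after 2×micro: 5 ⇒ (c0=5, c1=5)
[Gauss-Seidel] macro 4: S0 reads c0=5 → after 3×micro: 5; S1 reads c0=5 → after 2×micro: 5 ⇒ (c0=5, c1=5)
[Gauss-Seidel] macro 5: S0 reads c0=5 → after 3×micro: 5; S1 reads c0=5 → after 2×micro: 5 ⇒ (c0=5, c1=5)
[Gauss-Seidel] macro 6: S0 reads c0=5 → after 3×micro: 5; S1 reads c0=5 → after 2×micro: 5 ⇒ (c0=5, c1=5)
[Gauss-Seidel] macro 7: S0 reads c0=5 → after 3×micro: 5; S1 reads c0=5 → after 2×micro: 5 ⇒ (c0=5, c1=5)
[Gauss-Seidel] macro 8: S0 reads c0=5 → after 3×micro: 5; S1 reads c0=5 → after 2×micro: 5 ⇒ (c0=5, c1=5)
[Gauss-Seidel] macro 9: S0 reads c0=5 → after 3×micro: 5; S1 reads c0=5 → after 2×micro: 5 ⇒ (c0=5, c1=5)

first divergence at macro-step: 1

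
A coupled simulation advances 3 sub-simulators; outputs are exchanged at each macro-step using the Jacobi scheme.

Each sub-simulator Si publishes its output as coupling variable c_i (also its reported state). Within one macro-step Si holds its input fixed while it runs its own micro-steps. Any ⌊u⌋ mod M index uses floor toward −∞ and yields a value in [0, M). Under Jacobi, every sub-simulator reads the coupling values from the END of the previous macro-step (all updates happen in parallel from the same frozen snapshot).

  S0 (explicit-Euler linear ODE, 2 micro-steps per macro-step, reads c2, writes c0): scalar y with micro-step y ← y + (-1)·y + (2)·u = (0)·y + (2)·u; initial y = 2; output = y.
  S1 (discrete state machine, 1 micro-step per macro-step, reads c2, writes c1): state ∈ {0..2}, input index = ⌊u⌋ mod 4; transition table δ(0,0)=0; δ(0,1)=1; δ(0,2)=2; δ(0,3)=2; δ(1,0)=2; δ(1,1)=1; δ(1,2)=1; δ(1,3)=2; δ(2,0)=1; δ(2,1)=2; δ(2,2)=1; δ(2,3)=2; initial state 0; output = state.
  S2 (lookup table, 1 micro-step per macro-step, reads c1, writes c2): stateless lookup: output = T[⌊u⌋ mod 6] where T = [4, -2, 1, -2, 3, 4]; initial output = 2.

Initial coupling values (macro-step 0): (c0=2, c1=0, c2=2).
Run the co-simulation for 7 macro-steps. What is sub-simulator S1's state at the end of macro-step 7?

macro 1: S0 reads c2=2 → after 2×micro: 4; S1 reads c2=2 → after 1×micro: 2; S2 reads c1=0 → after 1×micro: 4 ⇒ (c0=4, c1=2, c2=4)
macro 2: S0 reads c2=4 → after 2×micro: 8; S1 reads c2=4 → after 1×micro: 1; S2 reads c1=2 → after 1×micro: 1 ⇒ (c0=8, c1=1, c2=1)
macro 3: S0 reads c2=1 → after 2×micro: 2; S1 reads c2=1 → after 1×micro: 1; S2 reads c1=1 → after 1×micro: -2 ⇒ (c0=2, c1=1, c2=-2)
macro 4: S0 reads c2=-2 → after 2×micro: -4; S1 reads c2=-2 → after 1×micro: 1; S2 reads c1=1 → after 1×micro: -2 ⇒ (c0=-4, c1=1, c2=-2)
macro 5: S0 reads c2=-2 → after 2×micro: -4; S1 reads c2=-2 → after 1×micro: 1; S2 reads c1=1 → after 1×micro: -2 ⇒ (c0=-4, c1=1, c2=-2)
macro 6: S0 reads c2=-2 → after 2×micro: -4; S1 reads c2=-2 → after 1×micro: 1; S2 reads c1=1 → after 1×micro: -2 ⇒ (c0=-4, c1=1, c2=-2)
macro 7: S0 reads c2=-2 → after 2×micro: -4; S1 reads c2=-2 → after 1×micro: 1; S2 reads c1=1 → after 1×micro: -2 ⇒ (c0=-4, c1=1, c2=-2)

S1 state at macro-step 7 = 1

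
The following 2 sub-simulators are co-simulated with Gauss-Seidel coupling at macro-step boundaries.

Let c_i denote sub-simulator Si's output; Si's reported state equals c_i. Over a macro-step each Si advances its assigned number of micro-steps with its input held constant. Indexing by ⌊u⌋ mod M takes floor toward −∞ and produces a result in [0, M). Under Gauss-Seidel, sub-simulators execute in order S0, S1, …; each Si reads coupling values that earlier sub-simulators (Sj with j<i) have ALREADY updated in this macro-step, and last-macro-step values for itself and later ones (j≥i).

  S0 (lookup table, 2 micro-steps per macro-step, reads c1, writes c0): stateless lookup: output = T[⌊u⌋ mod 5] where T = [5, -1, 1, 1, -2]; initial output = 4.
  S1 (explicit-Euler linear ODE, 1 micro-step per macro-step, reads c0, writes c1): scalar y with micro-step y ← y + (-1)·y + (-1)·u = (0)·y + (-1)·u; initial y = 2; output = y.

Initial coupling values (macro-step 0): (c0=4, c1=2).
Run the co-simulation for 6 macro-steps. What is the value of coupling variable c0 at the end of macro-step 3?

c0 at macro-step 3 = 1

macro 1: S0 reads c1=2 → after 2×micro: 1; S1 reads c0=1 → after 1×micro: -1 ⇒ (c0=1, c1=-1)
macro 2: S0 reads c1=-1 → after 2×micro: -2; S1 reads c0=-2 → after 1×micro: 2 ⇒ (c0=-2, c1=2)
macro 3: S0 reads c1=2 → after 2×micro: 1; S1 reads c0=1 → after 1×micro: -1 ⇒ (c0=1, c1=-1)
macro 4: S0 reads c1=-1 → after 2×micro: -2; S1 reads c0=-2 → after 1×micro: 2 ⇒ (c0=-2, c1=2)
macro 5: S0 reads c1=2 → after 2×micro: 1; S1 reads c0=1 → after 1×micro: -1 ⇒ (c0=1, c1=-1)
macro 6: S0 reads c1=-1 → after 2×micro: -2; S1 reads c0=-2 → after 1×micro: 2 ⇒ (c0=-2, c1=2)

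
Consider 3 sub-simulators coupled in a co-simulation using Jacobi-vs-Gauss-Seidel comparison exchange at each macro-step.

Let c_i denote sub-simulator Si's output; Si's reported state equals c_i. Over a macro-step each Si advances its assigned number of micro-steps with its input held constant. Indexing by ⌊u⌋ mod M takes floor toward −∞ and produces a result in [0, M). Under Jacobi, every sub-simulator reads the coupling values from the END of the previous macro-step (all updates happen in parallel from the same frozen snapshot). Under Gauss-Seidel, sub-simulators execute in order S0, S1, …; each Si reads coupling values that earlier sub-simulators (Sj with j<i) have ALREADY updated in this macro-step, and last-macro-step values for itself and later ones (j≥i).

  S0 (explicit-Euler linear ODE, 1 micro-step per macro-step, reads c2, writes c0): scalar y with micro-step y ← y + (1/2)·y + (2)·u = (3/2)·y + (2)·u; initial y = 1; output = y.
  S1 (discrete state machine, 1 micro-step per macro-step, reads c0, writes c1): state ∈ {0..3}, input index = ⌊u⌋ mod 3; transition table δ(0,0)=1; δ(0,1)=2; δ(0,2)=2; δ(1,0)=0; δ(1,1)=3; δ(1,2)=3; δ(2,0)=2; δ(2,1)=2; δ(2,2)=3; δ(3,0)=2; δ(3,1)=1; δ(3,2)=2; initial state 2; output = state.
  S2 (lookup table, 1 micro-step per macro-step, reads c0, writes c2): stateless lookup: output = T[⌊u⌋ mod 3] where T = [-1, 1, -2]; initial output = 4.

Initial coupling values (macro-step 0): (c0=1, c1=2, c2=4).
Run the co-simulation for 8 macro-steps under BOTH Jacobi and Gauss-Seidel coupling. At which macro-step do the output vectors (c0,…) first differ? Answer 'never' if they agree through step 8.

[Jacobi] macro 1: S0 reads c2=4 → after 1×micro: 19/2; S1 reads c0=1 → after 1×micro: 2; S2 reads c0=1 → after 1×micro: 1 ⇒ (c0=19/2, c1=2, c2=1)
[Jacobi] macro 2: S0 reads c2=1 → after 1×micro: 65/4; S1 reads c0=19/2 → after 1×micro: 2; S2 reads c0=19/2 → after 1×micro: -1 ⇒ (c0=65/4, c1=2, c2=-1)
[Jacobi] macro 3: S0 reads c2=-1 → after 1×micro: 179/8; S1 reads c0=65/4 → after 1×micro: 2; S2 reads c0=65/4 → after 1×micro: 1 ⇒ (c0=179/8, c1=2, c2=1)
[Jacobi] macro 4: S0 reads c2=1 → after 1×micro: 569/16; S1 reads c0=179/8 → after 1×micro: 2; S2 reads c0=179/8 → after 1×micro: 1 ⇒ (c0=569/16, c1=2, c2=1)
[Jacobi] macro 5: S0 reads c2=1 → after 1×micro: 1771/32; S1 reads c0=569/16 → after 1×micro: 3; S2 reads c0=569/16 → after 1×micro: -2 ⇒ (c0=1771/32, c1=3, c2=-2)
[Jacobi] macro 6: S0 reads c2=-2 → after 1×micro: 5057/64; S1 reads c0=1771/32 → after 1×micro: 1; S2 reads c0=1771/32 → after 1×micro: 1 ⇒ (c0=5057/64, c1=1, c2=1)
[Jacobi] macro 7: S0 reads c2=1 → after 1×micro: 15427/128; S1 reads c0=5057/64 → after 1×micro: 3; S2 reads c0=5057/64 → after 1×micro: 1 ⇒ (c0=15427/128, c1=3, c2=1)
[Jacobi] macro 8: S0 reads c2=1 → after 1×micro: 46793/256; S1 reads c0=15427/128 → after 1×micro: 2; S2 reads c0=15427/128 → after 1×micro: -1 ⇒ (c0=46793/256, c1=2, c2=-1)
[Gauss-Seidel] macro 1: S0 reads c2=4 → after 1×micro: 19/2; S1 reads c0=19/2 → after 1×micro: 2; S2 reads c0=19/2 → after 1×micro: -1 ⇒ (c0=19/2, c1=2, c2=-1)
[Gauss-Seidel] macro 2: S0 reads c2=-1 → after 1×micro: 49/4; S1 reads c0=49/4 → after 1×micro: 2; S2 reads c0=49/4 → after 1×micro: -1 ⇒ (c0=49/4, c1=2, c2=-1)
[Gauss-Seidel] macro 3: S0 reads c2=-1 → after 1×micro: 131/8; S1 reads c0=131/8 → after 1×micro: 2; S2 reads c0=131/8 → after 1×micro: 1 ⇒ (c0=131/8, c1=2, c2=1)
[Gauss-Seidel] macro 4: S0 reads c2=1 → after 1×micro: 425/16; S1 reads c0=425/16 → after 1×micro: 3; S2 reads c0=425/16 → after 1×micro: -2 ⇒ (c0=425/16, c1=3, c2=-2)
[Gauss-Seidel] macro 5: S0 reads c2=-2 → after 1×micro: 1147/32; S1 reads c0=1147/32 → after 1×micro: 2; S2 reads c0=1147/32 → after 1×micro: -2 ⇒ (c0=1147/32, c1=2, c2=-2)
[Gauss-Seidel] macro 6: S0 reads c2=-2 → after 1×micro: 3185/64; S1 reads c0=3185/64 → after 1×micro: 2; S2 reads c0=3185/64 → after 1×micro: 1 ⇒ (c0=3185/64, c1=2, c2=1)
[Gauss-Seidel] macro 7: S0 reads c2=1 → after 1×micro: 9811/128; S1 reads c0=9811/128 → after 1×micro: 2; S2 reads c0=9811/128 → after 1×micro: 1 ⇒ (c0=9811/128, c1=2, c2=1)
[Gauss-Seidel] macro 8: S0 reads c2=1 → after 1×micro: 29945/256; S1 reads c0=29945/256 → after 1×micro: 3; S2 reads c0=29945/256 → after 1×micro: -2 ⇒ (c0=29945/256, c1=3, c2=-2)

first divergence at macro-step: 1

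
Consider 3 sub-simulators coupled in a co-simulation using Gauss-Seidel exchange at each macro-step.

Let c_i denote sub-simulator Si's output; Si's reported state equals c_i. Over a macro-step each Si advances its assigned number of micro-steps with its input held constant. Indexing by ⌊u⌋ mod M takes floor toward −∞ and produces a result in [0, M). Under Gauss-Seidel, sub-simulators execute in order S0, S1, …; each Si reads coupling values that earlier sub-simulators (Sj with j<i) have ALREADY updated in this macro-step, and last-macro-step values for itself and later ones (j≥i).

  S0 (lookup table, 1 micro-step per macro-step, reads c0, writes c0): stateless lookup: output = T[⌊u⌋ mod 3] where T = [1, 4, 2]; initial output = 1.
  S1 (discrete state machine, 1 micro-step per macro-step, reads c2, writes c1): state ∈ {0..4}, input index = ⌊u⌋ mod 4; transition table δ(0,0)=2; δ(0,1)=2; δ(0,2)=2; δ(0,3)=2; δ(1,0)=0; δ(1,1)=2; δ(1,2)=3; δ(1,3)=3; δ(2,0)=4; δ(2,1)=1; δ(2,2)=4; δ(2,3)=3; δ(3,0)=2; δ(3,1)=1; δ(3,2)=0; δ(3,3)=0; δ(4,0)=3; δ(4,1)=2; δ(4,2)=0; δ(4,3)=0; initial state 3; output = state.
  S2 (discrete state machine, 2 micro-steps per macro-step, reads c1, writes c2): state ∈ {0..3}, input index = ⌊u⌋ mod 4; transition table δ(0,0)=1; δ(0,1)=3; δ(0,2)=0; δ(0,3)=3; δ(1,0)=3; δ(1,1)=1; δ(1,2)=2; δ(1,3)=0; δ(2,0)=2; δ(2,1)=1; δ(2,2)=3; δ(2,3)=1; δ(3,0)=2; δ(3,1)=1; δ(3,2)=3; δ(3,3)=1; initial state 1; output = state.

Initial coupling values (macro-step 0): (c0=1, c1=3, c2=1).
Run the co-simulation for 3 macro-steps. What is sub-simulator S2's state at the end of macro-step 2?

S2 state at macro-step 2 = 3

macro 1: S0 reads c0=1 → after 1×micro: 4; S1 reads c2=1 → after 1×micro: 1; S2 reads c1=1 → after 2×micro: 1 ⇒ (c0=4, c1=1, c2=1)
macro 2: S0 reads c0=4 → after 1×micro: 4; S1 reads c2=1 → after 1×micro: 2; S2 reads c1=2 → after 2×micro: 3 ⇒ (c0=4, c1=2, c2=3)
macro 3: S0 reads c0=4 → after 1×micro: 4; S1 reads c2=3 → after 1×micro: 3; S2 reads c1=3 → after 2×micro: 0 ⇒ (c0=4, c1=3, c2=0)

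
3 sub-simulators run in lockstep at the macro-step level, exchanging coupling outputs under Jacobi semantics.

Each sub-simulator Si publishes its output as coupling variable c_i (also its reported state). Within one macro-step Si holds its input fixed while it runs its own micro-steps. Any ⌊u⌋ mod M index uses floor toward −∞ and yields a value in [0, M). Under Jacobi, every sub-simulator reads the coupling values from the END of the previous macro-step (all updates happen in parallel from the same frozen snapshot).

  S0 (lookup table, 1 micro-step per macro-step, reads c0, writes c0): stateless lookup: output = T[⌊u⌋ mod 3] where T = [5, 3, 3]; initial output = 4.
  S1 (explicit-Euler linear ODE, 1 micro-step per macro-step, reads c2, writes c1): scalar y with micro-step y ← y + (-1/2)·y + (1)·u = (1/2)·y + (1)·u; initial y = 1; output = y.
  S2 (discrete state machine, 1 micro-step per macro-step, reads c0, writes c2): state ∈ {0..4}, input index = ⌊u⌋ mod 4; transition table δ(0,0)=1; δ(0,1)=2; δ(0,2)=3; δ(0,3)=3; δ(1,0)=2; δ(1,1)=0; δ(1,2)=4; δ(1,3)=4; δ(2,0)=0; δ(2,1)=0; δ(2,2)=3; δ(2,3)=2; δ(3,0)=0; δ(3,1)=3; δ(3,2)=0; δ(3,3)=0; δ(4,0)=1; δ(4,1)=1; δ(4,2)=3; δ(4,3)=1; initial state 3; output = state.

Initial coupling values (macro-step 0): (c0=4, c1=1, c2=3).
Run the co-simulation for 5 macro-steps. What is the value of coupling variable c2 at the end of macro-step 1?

macro 1: S0 reads c0=4 → after 1×micro: 3; S1 reads c2=3 → after 1×micro: 7/2; S2 reads c0=4 → after 1×micro: 0 ⇒ (c0=3, c1=7/2, c2=0)
macro 2: S0 reads c0=3 → after 1×micro: 5; S1 reads c2=0 → after 1×micro: 7/4; S2 reads c0=3 → after 1×micro: 3 ⇒ (c0=5, c1=7/4, c2=3)
macro 3: S0 reads c0=5 → after 1×micro: 3; S1 reads c2=3 → after 1×micro: 31/8; S2 reads c0=5 → after 1×micro: 3 ⇒ (c0=3, c1=31/8, c2=3)
macro 4: S0 reads c0=3 → after 1×micro: 5; S1 reads c2=3 → after 1×micro: 79/16; S2 reads c0=3 → after 1×micro: 0 ⇒ (c0=5, c1=79/16, c2=0)
macro 5: S0 reads c0=5 → after 1×micro: 3; S1 reads c2=0 → after 1×micro: 79/32; S2 reads c0=5 → after 1×micro: 2 ⇒ (c0=3, c1=79/32, c2=2)

c2 at macro-step 1 = 0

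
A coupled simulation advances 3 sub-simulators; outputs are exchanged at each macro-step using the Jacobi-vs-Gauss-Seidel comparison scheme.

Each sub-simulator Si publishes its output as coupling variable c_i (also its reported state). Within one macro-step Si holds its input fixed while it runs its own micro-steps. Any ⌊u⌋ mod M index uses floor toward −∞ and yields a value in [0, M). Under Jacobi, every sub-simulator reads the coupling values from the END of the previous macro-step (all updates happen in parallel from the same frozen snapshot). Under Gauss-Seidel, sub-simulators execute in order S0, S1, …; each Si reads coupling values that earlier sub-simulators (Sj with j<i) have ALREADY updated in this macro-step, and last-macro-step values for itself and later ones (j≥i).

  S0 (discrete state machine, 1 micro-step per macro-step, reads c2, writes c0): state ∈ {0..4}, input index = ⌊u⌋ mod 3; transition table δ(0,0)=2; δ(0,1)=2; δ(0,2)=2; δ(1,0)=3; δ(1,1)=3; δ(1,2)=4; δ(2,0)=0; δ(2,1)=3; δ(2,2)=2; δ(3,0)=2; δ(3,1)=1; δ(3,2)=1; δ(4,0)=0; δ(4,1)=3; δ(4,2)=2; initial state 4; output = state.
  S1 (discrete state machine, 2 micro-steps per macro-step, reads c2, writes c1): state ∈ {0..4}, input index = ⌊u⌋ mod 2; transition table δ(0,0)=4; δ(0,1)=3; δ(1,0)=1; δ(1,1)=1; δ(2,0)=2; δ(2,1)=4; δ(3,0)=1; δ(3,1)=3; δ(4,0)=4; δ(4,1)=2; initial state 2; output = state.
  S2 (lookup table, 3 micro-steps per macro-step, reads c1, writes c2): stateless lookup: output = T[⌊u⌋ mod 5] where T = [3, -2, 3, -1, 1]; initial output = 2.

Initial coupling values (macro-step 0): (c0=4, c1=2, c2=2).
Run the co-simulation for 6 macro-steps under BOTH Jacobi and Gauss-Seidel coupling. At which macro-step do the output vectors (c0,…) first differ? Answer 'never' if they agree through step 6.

[Jacobi] macro 1: S0 reads c2=2 → after 1×micro: 2; S1 reads c2=2 → after 2×micro: 2; S2 reads c1=2 → after 3×micro: 3 ⇒ (c0=2, c1=2, c2=3)
[Jacobi] macro 2: S0 reads c2=3 → after 1×micro: 0; S1 reads c2=3 → after 2×micro: 2; S2 reads c1=2 → after 3×micro: 3 ⇒ (c0=0, c1=2, c2=3)
[Jacobi] macro 3: S0 reads c2=3 → after 1×micro: 2; S1 reads c2=3 → after 2×micro: 2; S2 reads c1=2 → after 3×micro: 3 ⇒ (c0=2, c1=2, c2=3)
[Jacobi] macro 4: S0 reads c2=3 → after 1×micro: 0; S1 reads c2=3 → after 2×micro: 2; S2 reads c1=2 → after 3×micro: 3 ⇒ (c0=0, c1=2, c2=3)
[Jacobi] macro 5: S0 reads c2=3 → after 1×micro: 2; S1 reads c2=3 → after 2×micro: 2; S2 reads c1=2 → after 3×micro: 3 ⇒ (c0=2, c1=2, c2=3)
[Jacobi] macro 6: S0 reads c2=3 → after 1×micro: 0; S1 reads c2=3 → after 2×micro: 2; S2 reads c1=2 → after 3×micro: 3 ⇒ (c0=0, c1=2, c2=3)
[Gauss-Seidel] macro 1: S0 reads c2=2 → after 1×micro: 2; S1 reads c2=2 → after 2×micro: 2; S2 reads c1=2 → after 3×micro: 3 ⇒ (c0=2, c1=2, c2=3)
[Gauss-Seidel] macro 2: S0 reads c2=3 → after 1×micro: 0; S1 reads c2=3 → after 2×micro: 2; S2 reads c1=2 → after 3×micro: 3 ⇒ (c0=0, c1=2, c2=3)
[Gauss-Seidel] macro 3: S0 reads c2=3 → after 1×micro: 2; S1 reads c2=3 → after 2×micro: 2; S2 reads c1=2 → after 3×micro: 3 ⇒ (c0=2, c1=2, c2=3)
[Gauss-Seidel] macro 4: S0 reads c2=3 → after 1×micro: 0; S1 reads c2=3 → after 2×micro: 2; S2 reads c1=2 → after 3×micro: 3 ⇒ (c0=0, c1=2, c2=3)
[Gauss-Seidel] macro 5: S0 reads c2=3 → after 1×micro: 2; S1 reads c2=3 → after 2×micro: 2; S2 reads c1=2 → after 3×micro: 3 ⇒ (c0=2, c1=2, c2=3)
[Gauss-Seidel] macro 6: S0 reads c2=3 → after 1×micro: 0; S1 reads c2=3 → after 2×micro: 2; S2 reads c1=2 → after 3×micro: 3 ⇒ (c0=0, c1=2, c2=3)

first divergence at macro-step: never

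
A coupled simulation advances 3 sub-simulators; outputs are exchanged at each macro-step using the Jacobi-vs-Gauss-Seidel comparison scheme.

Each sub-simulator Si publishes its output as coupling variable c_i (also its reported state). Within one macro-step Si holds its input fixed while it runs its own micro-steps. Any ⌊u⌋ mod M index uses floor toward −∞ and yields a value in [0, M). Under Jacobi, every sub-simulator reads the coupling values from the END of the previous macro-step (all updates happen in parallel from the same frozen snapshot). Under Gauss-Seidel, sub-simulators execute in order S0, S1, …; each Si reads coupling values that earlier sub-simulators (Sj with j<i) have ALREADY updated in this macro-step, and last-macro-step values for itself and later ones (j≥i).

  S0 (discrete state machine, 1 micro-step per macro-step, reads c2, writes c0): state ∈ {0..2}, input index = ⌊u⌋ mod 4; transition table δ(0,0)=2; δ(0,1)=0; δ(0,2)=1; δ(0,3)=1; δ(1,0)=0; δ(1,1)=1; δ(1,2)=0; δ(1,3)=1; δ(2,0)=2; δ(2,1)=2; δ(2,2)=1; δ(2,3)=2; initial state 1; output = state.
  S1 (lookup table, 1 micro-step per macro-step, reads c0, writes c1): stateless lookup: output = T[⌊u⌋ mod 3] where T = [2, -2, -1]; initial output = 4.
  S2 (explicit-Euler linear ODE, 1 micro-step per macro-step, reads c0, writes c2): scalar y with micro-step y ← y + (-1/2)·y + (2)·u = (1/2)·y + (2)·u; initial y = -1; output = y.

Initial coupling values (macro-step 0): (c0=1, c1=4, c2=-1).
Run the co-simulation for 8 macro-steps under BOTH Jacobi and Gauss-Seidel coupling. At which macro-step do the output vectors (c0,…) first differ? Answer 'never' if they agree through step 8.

first divergence at macro-step: 3

[Jacobi] macro 1: S0 reads c2=-1 → after 1×micro: 1; S1 reads c0=1 → after 1×micro: -2; S2 reads c0=1 → after 1×micro: 3/2 ⇒ (c0=1, c1=-2, c2=3/2)
[Jacobi] macro 2: S0 reads c2=3/2 → after 1×micro: 1; S1 reads c0=1 → after 1×micro: -2; S2 reads c0=1 → after 1×micro: 11/4 ⇒ (c0=1, c1=-2, c2=11/4)
[Jacobi] macro 3: S0 reads c2=11/4 → after 1×micro: 0; S1 reads c0=1 → after 1×micro: -2; S2 reads c0=1 → after 1×micro: 27/8 ⇒ (c0=0, c1=-2, c2=27/8)
[Jacobi] macro 4: S0 reads c2=27/8 → after 1×micro: 1; S1 reads c0=0 → after 1×micro: 2; S2 reads c0=0 → after 1×micro: 27/16 ⇒ (c0=1, c1=2, c2=27/16)
[Jacobi] macro 5: S0 reads c2=27/16 → after 1×micro: 1; S1 reads c0=1 → after 1×micro: -2; S2 reads c0=1 → after 1×micro: 91/32 ⇒ (c0=1, c1=-2, c2=91/32)
[Jacobi] macro 6: S0 reads c2=91/32 → after 1×micro: 0; S1 reads c0=1 → after 1×micro: -2; S2 reads c0=1 → after 1×micro: 219/64 ⇒ (c0=0, c1=-2, c2=219/64)
[Jacobi] macro 7: S0 reads c2=219/64 → after 1×micro: 1; S1 reads c0=0 → after 1×micro: 2; S2 reads c0=0 → after 1×micro: 219/128 ⇒ (c0=1, c1=2, c2=219/128)
[Jacobi] macro 8: S0 reads c2=219/128 → after 1×micro: 1; S1 reads c0=1 → after 1×micro: -2; S2 reads c0=1 → after 1×micro: 731/256 ⇒ (c0=1, c1=-2, c2=731/256)
[Gauss-Seidel] macro 1: S0 reads c2=-1 → after 1×micro: 1; S1 reads c0=1 → after 1×micro: -2; S2 reads c0=1 → after 1×micro: 3/2 ⇒ (c0=1, c1=-2, c2=3/2)
[Gauss-Seidel] macro 2: S0 reads c2=3/2 → after 1×micro: 1; S1 reads c0=1 → after 1×micro: -2; S2 reads c0=1 → after 1×micro: 11/4 ⇒ (c0=1, c1=-2, c2=11/4)
[Gauss-Seidel] macro 3: S0 reads c2=11/4 → after 1×micro: 0; S1 reads c0=0 → after 1×micro: 2; S2 reads c0=0 → after 1×micro: 11/8 ⇒ (c0=0, c1=2, c2=11/8)
[Gauss-Seidel] macro 4: S0 reads c2=11/8 → after 1×micro: 0; S1 reads c0=0 → after 1×micro: 2; S2 reads c0=0 → after 1×micro: 11/16 ⇒ (c0=0, c1=2, c2=11/16)
[Gauss-Seidel] macro 5: S0 reads c2=11/16 → after 1×micro: 2; S1 reads c0=2 → after 1×micro: -1; S2 reads c0=2 → after 1×micro: 139/32 ⇒ (c0=2, c1=-1, c2=139/32)
[Gauss-Seidel] macro 6: S0 reads c2=139/32 → after 1×micro: 2; S1 reads c0=2 → after 1×micro: -1; S2 reads c0=2 → after 1×micro: 395/64 ⇒ (c0=2, c1=-1, c2=395/64)
[Gauss-Seidel] macro 7: S0 reads c2=395/64 → after 1×micro: 1; S1 reads c0=1 → after 1×micro: -2; S2 reads c0=1 → after 1×micro: 651/128 ⇒ (c0=1, c1=-2, c2=651/128)
[Gauss-Seidel] macro 8: S0 reads c2=651/128 → after 1×micro: 1; S1 reads c0=1 → after 1×micro: -2; S2 reads c0=1 → after 1×micro: 1163/256 ⇒ (c0=1, c1=-2, c2=1163/256)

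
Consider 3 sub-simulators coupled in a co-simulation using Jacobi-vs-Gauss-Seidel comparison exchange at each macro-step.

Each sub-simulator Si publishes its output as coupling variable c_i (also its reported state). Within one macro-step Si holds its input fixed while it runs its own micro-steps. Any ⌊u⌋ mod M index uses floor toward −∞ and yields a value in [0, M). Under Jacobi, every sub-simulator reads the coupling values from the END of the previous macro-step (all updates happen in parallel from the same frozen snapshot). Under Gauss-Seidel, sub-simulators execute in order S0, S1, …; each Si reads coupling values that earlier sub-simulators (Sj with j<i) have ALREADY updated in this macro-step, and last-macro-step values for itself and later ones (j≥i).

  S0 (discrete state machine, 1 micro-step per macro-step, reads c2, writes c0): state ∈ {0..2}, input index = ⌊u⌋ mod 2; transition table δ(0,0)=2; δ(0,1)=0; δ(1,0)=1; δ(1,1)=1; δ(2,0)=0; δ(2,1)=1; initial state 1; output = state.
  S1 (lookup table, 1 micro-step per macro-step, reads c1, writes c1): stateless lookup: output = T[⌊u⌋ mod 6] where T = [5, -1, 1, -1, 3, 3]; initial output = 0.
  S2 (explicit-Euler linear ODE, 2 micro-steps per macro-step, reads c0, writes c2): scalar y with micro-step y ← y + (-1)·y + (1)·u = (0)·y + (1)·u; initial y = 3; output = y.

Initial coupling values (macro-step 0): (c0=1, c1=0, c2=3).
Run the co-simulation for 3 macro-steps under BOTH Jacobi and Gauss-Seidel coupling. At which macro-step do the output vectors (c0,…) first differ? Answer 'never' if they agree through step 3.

first divergence at macro-step: never

[Jacobi] macro 1: S0 reads c2=3 → after 1×micro: 1; S1 reads c1=0 → after 1×micro: 5; S2 reads c0=1 → after 2×micro: 1 ⇒ (c0=1, c1=5, c2=1)
[Jacobi] macro 2: S0 reads c2=1 → after 1×micro: 1; S1 reads c1=5 → after 1×micro: 3; S2 reads c0=1 → after 2×micro: 1 ⇒ (c0=1, c1=3, c2=1)
[Jacobi] macro 3: S0 reads c2=1 → after 1×micro: 1; S1 reads c1=3 → after 1×micro: -1; S2 reads c0=1 → after 2×micro: 1 ⇒ (c0=1, c1=-1, c2=1)
[Gauss-Seidel] macro 1: S0 reads c2=3 → after 1×micro: 1; S1 reads c1=0 → after 1×micro: 5; S2 reads c0=1 → after 2×micro: 1 ⇒ (c0=1, c1=5, c2=1)
[Gauss-Seidel] macro 2: S0 reads c2=1 → after 1×micro: 1; S1 reads c1=5 → after 1×micro: 3; S2 reads c0=1 → after 2×micro: 1 ⇒ (c0=1, c1=3, c2=1)
[Gauss-Seidel] macro 3: S0 reads c2=1 → after 1×micro: 1; S1 reads c1=3 → after 1×micro: -1; S2 reads c0=1 → after 2×micro: 1 ⇒ (c0=1, c1=-1, c2=1)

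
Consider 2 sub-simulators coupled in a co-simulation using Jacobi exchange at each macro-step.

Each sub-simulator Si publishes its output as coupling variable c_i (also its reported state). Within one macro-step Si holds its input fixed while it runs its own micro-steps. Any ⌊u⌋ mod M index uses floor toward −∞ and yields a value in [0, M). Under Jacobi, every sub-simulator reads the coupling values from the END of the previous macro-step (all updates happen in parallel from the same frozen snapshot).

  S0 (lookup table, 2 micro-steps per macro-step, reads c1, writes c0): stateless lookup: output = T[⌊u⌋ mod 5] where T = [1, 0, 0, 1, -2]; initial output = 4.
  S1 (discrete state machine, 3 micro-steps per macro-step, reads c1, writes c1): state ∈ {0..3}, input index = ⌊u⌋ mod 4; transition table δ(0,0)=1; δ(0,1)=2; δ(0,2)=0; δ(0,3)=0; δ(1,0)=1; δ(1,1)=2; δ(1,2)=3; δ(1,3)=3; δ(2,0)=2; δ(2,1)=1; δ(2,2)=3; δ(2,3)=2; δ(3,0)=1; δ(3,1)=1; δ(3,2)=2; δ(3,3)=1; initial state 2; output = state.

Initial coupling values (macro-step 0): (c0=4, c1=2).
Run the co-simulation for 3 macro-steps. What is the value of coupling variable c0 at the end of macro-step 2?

macro 1: S0 reads c1=2 → after 2×micro: 0; S1 reads c1=2 → after 3×micro: 3 ⇒ (c0=0, c1=3)
macro 2: S0 reads c1=3 → after 2×micro: 1; S1 reads c1=3 → after 3×micro: 1 ⇒ (c0=1, c1=1)
macro 3: S0 reads c1=1 → after 2×micro: 0; S1 reads c1=1 → after 3×micro: 2 ⇒ (c0=0, c1=2)

c0 at macro-step 2 = 1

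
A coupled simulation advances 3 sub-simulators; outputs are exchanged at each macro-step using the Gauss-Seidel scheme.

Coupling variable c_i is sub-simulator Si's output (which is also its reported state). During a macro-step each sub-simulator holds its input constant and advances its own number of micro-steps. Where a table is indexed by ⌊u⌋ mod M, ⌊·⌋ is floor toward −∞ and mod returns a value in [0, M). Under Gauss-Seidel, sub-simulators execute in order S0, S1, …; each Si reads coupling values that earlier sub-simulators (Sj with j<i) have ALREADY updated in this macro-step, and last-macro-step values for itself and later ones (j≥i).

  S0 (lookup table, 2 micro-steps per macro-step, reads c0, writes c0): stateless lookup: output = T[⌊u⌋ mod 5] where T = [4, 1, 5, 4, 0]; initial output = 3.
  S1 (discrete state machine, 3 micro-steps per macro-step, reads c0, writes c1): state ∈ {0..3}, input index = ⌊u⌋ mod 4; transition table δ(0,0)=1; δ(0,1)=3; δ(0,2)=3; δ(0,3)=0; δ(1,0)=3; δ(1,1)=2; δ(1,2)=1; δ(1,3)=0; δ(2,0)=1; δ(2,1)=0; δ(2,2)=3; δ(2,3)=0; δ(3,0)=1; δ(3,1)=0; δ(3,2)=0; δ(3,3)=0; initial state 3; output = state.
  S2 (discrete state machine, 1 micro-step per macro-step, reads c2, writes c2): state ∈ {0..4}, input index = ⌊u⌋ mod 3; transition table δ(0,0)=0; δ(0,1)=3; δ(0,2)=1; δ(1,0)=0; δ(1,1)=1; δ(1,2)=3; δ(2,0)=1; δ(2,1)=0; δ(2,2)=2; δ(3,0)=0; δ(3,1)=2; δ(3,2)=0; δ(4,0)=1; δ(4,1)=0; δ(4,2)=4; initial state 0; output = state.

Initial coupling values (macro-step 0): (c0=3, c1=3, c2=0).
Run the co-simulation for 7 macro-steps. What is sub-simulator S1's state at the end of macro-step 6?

S1 state at macro-step 6 = 3

macro 1: S0 reads c0=3 → after 2×micro: 4; S1 reads c0=4 → after 3×micro: 1; S2 reads c2=0 → after 1×micro: 0 ⇒ (c0=4, c1=1, c2=0)
macro 2: S0 reads c0=4 → after 2×micro: 0; S1 reads c0=0 → after 3×micro: 3; S2 reads c2=0 → after 1×micro: 0 ⇒ (c0=0, c1=3, c2=0)
macro 3: S0 reads c0=0 → after 2×micro: 4; S1 reads c0=4 → after 3×micro: 1; S2 reads c2=0 → after 1×micro: 0 ⇒ (c0=4, c1=1, c2=0)
macro 4: S0 reads c0=4 → after 2×micro: 0; S1 reads c0=0 → after 3×micro: 3; S2 reads c2=0 → after 1×micro: 0 ⇒ (c0=0, c1=3, c2=0)
macro 5: S0 reads c0=0 → after 2×micro: 4; S1 reads c0=4 → after 3×micro: 1; S2 reads c2=0 → after 1×micro: 0 ⇒ (c0=4, c1=1, c2=0)
macro 6: S0 reads c0=4 → after 2×micro: 0; S1 reads c0=0 → after 3×micro: 3; S2 reads c2=0 → after 1×micro: 0 ⇒ (c0=0, c1=3, c2=0)
macro 7: S0 reads c0=0 → after 2×micro: 4; S1 reads c0=4 → after 3×micro: 1; S2 reads c2=0 → after 1×micro: 0 ⇒ (c0=4, c1=1, c2=0)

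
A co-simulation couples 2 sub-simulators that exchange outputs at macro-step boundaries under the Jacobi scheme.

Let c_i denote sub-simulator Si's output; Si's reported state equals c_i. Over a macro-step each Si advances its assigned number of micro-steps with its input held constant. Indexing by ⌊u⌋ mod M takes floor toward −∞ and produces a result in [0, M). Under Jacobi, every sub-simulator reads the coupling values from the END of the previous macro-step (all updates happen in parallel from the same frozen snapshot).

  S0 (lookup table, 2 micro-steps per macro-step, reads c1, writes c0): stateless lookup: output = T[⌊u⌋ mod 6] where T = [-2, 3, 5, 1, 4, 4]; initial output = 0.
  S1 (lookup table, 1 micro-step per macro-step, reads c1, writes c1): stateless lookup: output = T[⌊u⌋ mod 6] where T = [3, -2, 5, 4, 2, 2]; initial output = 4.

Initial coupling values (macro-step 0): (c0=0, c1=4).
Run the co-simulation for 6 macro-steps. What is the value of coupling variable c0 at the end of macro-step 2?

macro 1: S0 reads c1=4 → after 2×micro: 4; S1 reads c1=4 → after 1×micro: 2 ⇒ (c0=4, c1=2)
macro 2: S0 reads c1=2 → after 2×micro: 5; S1 reads c1=2 → after 1×micro: 5 ⇒ (c0=5, c1=5)
macro 3: S0 reads c1=5 → after 2×micro: 4; S1 reads c1=5 → after 1×micro: 2 ⇒ (c0=4, c1=2)
macro 4: S0 reads c1=2 → after 2×micro: 5; S1 reads c1=2 → after 1×micro: 5 ⇒ (c0=5, c1=5)
macro 5: S0 reads c1=5 → after 2×micro: 4; S1 reads c1=5 → after 1×micro: 2 ⇒ (c0=4, c1=2)
macro 6: S0 reads c1=2 → after 2×micro: 5; S1 reads c1=2 → after 1×micro: 5 ⇒ (c0=5, c1=5)

c0 at macro-step 2 = 5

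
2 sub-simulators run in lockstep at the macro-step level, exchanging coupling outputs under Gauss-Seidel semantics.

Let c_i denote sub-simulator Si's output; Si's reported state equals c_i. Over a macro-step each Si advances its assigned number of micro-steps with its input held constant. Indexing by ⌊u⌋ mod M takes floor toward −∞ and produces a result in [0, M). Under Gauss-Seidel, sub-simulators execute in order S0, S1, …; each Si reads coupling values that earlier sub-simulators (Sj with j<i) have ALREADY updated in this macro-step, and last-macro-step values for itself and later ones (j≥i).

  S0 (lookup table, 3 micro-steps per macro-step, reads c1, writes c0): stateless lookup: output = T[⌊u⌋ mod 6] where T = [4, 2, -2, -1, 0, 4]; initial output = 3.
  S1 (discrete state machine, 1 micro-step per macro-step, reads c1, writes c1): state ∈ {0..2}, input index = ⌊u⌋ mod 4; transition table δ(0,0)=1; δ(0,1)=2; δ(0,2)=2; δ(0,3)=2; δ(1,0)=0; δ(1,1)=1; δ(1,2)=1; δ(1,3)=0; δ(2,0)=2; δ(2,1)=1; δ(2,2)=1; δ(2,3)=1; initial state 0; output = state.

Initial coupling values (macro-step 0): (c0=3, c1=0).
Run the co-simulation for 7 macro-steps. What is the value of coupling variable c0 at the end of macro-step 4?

macro 1: S0 reads c1=0 → after 3×micro: 4; S1 reads c1=0 → after 1×micro: 1 ⇒ (c0=4, c1=1)
macro 2: S0 reads c1=1 → after 3×micro: 2; S1 reads c1=1 → after 1×micro: 1 ⇒ (c0=2, c1=1)
macro 3: S0 reads c1=1 → after 3×micro: 2; S1 reads c1=1 → after 1×micro: 1 ⇒ (c0=2, c1=1)
macro 4: S0 reads c1=1 → after 3×micro: 2; S1 reads c1=1 → after 1×micro: 1 ⇒ (c0=2, c1=1)
macro 5: S0 reads c1=1 → after 3×micro: 2; S1 reads c1=1 → after 1×micro: 1 ⇒ (c0=2, c1=1)
macro 6: S0 reads c1=1 → after 3×micro: 2; S1 reads c1=1 → after 1×micro: 1 ⇒ (c0=2, c1=1)
macro 7: S0 reads c1=1 → after 3×micro: 2; S1 reads c1=1 → after 1×micro: 1 ⇒ (c0=2, c1=1)

c0 at macro-step 4 = 2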